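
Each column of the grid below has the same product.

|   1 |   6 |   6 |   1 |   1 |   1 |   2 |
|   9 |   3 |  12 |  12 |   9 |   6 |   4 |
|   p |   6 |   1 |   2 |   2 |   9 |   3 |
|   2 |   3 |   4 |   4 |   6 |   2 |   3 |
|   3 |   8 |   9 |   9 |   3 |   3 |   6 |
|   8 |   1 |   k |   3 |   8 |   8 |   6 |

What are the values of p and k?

Columns 4 and 6 each multiply to 2592, so every column has product 2592.
Column 1: 1×9×2×3×8 = 432, so the missing entry is 2592 ÷ 432 = 6.
Column 3: 6×12×1×4×9 = 2592, so the missing entry is 2592 ÷ 2592 = 1.

p = 6, k = 1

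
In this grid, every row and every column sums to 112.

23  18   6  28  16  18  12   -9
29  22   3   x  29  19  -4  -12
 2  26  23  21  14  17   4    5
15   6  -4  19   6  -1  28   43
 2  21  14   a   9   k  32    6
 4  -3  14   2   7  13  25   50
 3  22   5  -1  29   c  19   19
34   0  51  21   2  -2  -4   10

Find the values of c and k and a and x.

Row 2 has 29 + 22 + 3 + 29 + 19 − 4 − 12 = 86; the blank must be 112 − 86 = 26.
Row 7 has 3 + 22 + 5 − 1 + 29 + 19 + 19 = 96; the blank must be 112 − 96 = 16.
Column 6 has 18 + 19 + 17 − 1 + 13 + 16 − 2 = 80; the blank must be 112 − 80 = 32.
Row 5 has 2 + 21 + 14 + 9 + 32 + 32 + 6 = 116; the blank must be 112 − 116 = -4.

c = 16, k = 32, a = -4, x = 26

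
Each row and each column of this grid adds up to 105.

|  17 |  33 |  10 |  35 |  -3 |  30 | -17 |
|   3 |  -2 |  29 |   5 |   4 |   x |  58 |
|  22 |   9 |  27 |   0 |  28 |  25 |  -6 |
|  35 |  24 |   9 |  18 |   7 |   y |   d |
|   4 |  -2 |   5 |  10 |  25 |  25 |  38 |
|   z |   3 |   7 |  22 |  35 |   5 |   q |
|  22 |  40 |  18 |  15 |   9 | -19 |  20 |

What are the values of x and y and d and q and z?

Row 2 has 3 − 2 + 29 + 5 + 4 + 58 = 97; the blank must be 105 − 97 = 8.
Column 1 has 17 + 3 + 22 + 35 + 4 + 22 = 103; the blank must be 105 − 103 = 2.
Row 6 has 2 + 3 + 7 + 22 + 35 + 5 = 74; the blank must be 105 − 74 = 31.
Column 7 has -17 + 58 − 6 + 38 + 31 + 20 = 124; the blank must be 105 − 124 = -19.
Row 4 has 35 + 24 + 9 + 18 + 7 − 19 = 74; the blank must be 105 − 74 = 31.

x = 8, y = 31, d = -19, q = 31, z = 2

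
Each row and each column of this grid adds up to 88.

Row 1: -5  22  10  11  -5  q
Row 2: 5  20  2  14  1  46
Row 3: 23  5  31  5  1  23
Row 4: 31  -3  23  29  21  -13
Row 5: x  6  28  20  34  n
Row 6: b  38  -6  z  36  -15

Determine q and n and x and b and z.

q = 55, n = -8, x = 8, b = 26, z = 9

The known cells in row 1 total 33, leaving 88 − 33 = 55 for the blank.
The known cells in column 6 total 96, leaving 88 − 96 = -8 for the blank.
The known cells in row 5 total 80, leaving 88 − 80 = 8 for the blank.
The known cells in column 1 total 62, leaving 88 − 62 = 26 for the blank.
The known cells in row 6 total 79, leaving 88 − 79 = 9 for the blank.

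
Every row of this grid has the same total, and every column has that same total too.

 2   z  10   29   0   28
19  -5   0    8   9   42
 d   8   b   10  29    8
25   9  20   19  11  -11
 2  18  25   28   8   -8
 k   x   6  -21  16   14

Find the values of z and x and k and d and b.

z = 4, x = 39, k = 19, d = 6, b = 12

Rows 2 and 4 both sum to 73, so that's the common total.
Row 1 has 2 + 10 + 29 + 0 + 28 = 69; the blank must be 73 − 69 = 4.
Column 2 has 4 − 5 + 8 + 9 + 18 = 34; the blank must be 73 − 34 = 39.
Row 6 has 39 + 6 − 21 + 16 + 14 = 54; the blank must be 73 − 54 = 19.
Column 1 has 2 + 19 + 25 + 2 + 19 = 67; the blank must be 73 − 67 = 6.
Row 3 has 6 + 8 + 10 + 29 + 8 = 61; the blank must be 73 − 61 = 12.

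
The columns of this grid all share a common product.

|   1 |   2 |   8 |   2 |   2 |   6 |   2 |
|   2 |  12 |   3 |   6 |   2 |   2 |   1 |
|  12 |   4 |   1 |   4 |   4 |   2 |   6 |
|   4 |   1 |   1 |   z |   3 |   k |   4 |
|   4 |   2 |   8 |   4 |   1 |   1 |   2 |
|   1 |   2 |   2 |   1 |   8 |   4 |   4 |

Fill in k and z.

k = 4, z = 2

Columns 2 and 7 each multiply to 384, so every column has product 384.
Column 6: 6×2×2×1×4 = 96, so the missing entry is 384 ÷ 96 = 4.
Column 4: 2×6×4×4×1 = 192, so the missing entry is 384 ÷ 192 = 2.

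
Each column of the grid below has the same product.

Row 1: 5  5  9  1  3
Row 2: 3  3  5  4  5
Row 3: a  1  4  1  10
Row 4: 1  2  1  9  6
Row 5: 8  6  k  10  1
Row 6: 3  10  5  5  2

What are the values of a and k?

Columns 2 and 5 each multiply to 1800, so every column has product 1800.
Column 1: 5×3×1×8×3 = 360, so the missing entry is 1800 ÷ 360 = 5.
Column 3: 9×5×4×1×5 = 900, so the missing entry is 1800 ÷ 900 = 2.

a = 5, k = 2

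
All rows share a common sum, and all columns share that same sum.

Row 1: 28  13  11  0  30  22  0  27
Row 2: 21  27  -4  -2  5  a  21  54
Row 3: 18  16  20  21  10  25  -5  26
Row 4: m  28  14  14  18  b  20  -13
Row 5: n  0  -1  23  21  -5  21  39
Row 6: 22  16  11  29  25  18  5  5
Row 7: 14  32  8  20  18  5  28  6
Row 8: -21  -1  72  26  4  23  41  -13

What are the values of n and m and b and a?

Rows 1 and 3 both sum to 131, so that's the common total.
The known cells in row 2 total 122, leaving 131 − 122 = 9 for the blank.
The known cells in row 5 total 98, leaving 131 − 98 = 33 for the blank.
The known cells in column 6 total 97, leaving 131 − 97 = 34 for the blank.
The known cells in row 4 total 115, leaving 131 − 115 = 16 for the blank.

n = 33, m = 16, b = 34, a = 9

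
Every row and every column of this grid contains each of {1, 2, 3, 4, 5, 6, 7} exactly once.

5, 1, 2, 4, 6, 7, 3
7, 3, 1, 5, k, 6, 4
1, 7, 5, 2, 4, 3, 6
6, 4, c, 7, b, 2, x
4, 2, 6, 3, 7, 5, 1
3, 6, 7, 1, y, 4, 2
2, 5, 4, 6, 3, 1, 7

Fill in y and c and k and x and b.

Cell (6,5): row 6 already has {1, 2, 3, 4, 6, 7} → 5.
At (row 2, col 5): row 2 already has {1, 3, 4, 5, 6, 7}, so the value is 2.
At (row 4, col 5): column 5 already has {2, 3, 4, 5, 6, 7}, so the value is 1.
Cell (4,7): column 7 already has {1, 2, 3, 4, 6, 7} → 5.
Cell (4,3): row 4 already has {1, 2, 4, 5, 6, 7} → 3.

y = 5, c = 3, k = 2, x = 5, b = 1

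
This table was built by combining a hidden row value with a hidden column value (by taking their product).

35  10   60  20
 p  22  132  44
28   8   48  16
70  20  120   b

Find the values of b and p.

Each row is a constant multiple of every other row — this is a multiplication table with the headers hidden.
Row 4 is 20/10 = 2/1 times row 1, so its entry in column 4 is 20 × 2/1 = 40.
Row 2 is 22/10 = 11/5 times row 1, so its entry in column 1 is 35 × 11/5 = 77.

b = 40, p = 77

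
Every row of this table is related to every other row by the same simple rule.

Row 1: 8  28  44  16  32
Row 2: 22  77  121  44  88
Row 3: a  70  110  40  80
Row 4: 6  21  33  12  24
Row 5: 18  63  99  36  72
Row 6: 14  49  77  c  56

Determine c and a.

c = 28, a = 20

Each row is a constant multiple of every other row — this is a multiplication table with the headers hidden.
Row 6 is 77/44 = 7/4 times row 1, so its entry in column 4 is 16 × 7/4 = 28.
Row 3 is 110/44 = 5/2 times row 1, so its entry in column 1 is 8 × 5/2 = 20.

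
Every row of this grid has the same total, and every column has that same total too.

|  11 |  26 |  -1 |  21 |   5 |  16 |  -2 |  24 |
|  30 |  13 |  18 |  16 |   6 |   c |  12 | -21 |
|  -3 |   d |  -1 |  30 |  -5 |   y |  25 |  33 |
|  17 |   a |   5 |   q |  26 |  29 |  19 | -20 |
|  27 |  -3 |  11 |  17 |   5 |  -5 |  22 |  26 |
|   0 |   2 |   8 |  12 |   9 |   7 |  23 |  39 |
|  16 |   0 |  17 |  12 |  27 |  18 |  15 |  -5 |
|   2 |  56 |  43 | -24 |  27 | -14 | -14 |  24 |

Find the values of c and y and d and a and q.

Rows 1 and 5 both sum to 100, so that's the common total.
Row 2 has 30 + 13 + 18 + 16 + 6 + 12 − 21 = 74; the blank must be 100 − 74 = 26.
Column 4 has 21 + 16 + 30 + 17 + 12 + 12 − 24 = 84; the blank must be 100 − 84 = 16.
Row 4 has 17 + 5 + 16 + 26 + 29 + 19 − 20 = 92; the blank must be 100 − 92 = 8.
Column 2 has 26 + 13 + 8 − 3 + 2 + 0 + 56 = 102; the blank must be 100 − 102 = -2.
Row 3 has -3 − 2 − 1 + 30 − 5 + 25 + 33 = 77; the blank must be 100 − 77 = 23.

c = 26, y = 23, d = -2, a = 8, q = 16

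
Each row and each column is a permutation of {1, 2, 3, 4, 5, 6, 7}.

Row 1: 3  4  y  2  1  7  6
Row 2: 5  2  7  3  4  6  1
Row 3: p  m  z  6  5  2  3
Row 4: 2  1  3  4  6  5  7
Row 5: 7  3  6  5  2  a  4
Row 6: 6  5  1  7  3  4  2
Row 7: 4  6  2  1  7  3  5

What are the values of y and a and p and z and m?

y = 5, a = 1, p = 1, z = 4, m = 7

Cell (3,2): column 2 already has {1, 2, 3, 4, 5, 6} → 7.
Cell (3,1): column 1 already has {2, 3, 4, 5, 6, 7} → 1.
Cell (1,3): row 1 already has {1, 2, 3, 4, 6, 7} → 5.
At (row 5, col 6): row 5 already has {2, 3, 4, 5, 6, 7}, so the value is 1.
Cell (3,3): row 3 already has {1, 2, 3, 5, 6, 7} → 4.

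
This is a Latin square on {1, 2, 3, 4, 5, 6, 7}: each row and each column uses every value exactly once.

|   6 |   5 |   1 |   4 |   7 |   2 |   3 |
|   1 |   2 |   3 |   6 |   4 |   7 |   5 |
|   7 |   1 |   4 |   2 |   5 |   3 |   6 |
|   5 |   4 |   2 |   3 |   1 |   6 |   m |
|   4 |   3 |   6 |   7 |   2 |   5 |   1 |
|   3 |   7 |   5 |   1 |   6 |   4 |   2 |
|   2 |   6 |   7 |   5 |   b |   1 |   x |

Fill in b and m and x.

At (row 7, col 5): column 5 already has {1, 2, 4, 5, 6, 7}, so the value is 3.
At (row 7, col 7): row 7 already has {1, 2, 3, 5, 6, 7}, so the value is 4.
For row 4, column 7: row 4 already has {1, 2, 3, 4, 5, 6}; that leaves 7.

b = 3, m = 7, x = 4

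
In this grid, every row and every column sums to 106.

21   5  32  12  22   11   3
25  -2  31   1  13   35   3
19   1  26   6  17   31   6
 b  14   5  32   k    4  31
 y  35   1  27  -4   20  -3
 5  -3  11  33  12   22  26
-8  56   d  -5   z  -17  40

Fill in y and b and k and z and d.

y = 30, b = 14, k = 6, z = 40, d = 0

The known cells in column 3 total 106, leaving 106 − 106 = 0 for the blank.
The known cells in row 5 total 76, leaving 106 − 76 = 30 for the blank.
The known cells in row 7 total 66, leaving 106 − 66 = 40 for the blank.
The known cells in column 5 total 100, leaving 106 − 100 = 6 for the blank.
The known cells in row 4 total 92, leaving 106 − 92 = 14 for the blank.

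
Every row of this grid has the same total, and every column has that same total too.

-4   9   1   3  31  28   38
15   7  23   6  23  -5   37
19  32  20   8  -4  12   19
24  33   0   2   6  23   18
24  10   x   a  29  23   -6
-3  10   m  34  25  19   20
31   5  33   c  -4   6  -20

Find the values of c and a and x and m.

c = 55, a = -2, x = 28, m = 1

Rows 1 and 2 both sum to 106, so that's the common total.
Row 6: -3 + 10 + 34 + 25 + 19 + 20 = 105, so its missing entry is 106 − 105 = 1.
Row 7: 31 + 5 + 33 − 4 + 6 − 20 = 51, so its missing entry is 106 − 51 = 55.
Column 3: 1 + 23 + 20 + 0 + 1 + 33 = 78, so its missing entry is 106 − 78 = 28.
Row 5: 24 + 10 + 28 + 29 + 23 − 6 = 108, so its missing entry is 106 − 108 = -2.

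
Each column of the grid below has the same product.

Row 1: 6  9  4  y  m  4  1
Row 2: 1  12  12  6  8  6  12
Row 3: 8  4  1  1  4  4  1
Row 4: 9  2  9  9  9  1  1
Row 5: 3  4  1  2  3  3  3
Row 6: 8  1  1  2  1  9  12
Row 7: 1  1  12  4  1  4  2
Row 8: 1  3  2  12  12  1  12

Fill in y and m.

y = 1, m = 1

Columns 2 and 3 each multiply to 10368, so every column has product 10368.
Column 4: 6×1×9×2×2×4×12 = 10368, so the missing entry is 10368 ÷ 10368 = 1.
Column 5: 8×4×9×3×1×1×12 = 10368, so the missing entry is 10368 ÷ 10368 = 1.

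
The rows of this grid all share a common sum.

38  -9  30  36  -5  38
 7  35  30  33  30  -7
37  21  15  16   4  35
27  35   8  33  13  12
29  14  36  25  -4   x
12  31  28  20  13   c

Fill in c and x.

c = 24, x = 28

The complete rows each total 128.
Row 6 is missing 128 − 104 = 24 (since 12 + 31 + 28 + 20 + 13 = 104).
Row 5 is missing 128 − 100 = 28 (since 29 + 14 + 36 + 25 − 4 = 100).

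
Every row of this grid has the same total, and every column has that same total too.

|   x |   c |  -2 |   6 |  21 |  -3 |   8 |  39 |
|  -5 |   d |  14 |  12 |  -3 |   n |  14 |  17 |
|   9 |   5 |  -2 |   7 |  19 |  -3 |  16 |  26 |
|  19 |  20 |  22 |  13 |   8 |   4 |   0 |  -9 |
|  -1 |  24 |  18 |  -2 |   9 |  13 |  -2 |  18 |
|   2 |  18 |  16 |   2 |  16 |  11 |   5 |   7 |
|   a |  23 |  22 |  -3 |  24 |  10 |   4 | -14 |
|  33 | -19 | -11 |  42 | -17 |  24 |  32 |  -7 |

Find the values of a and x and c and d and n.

a = 11, x = 9, c = -1, d = 7, n = 21

Rows 3 and 4 both sum to 77, so that's the common total.
The known cells in column 6 total 56, leaving 77 − 56 = 21 for the blank.
The known cells in row 2 total 70, leaving 77 − 70 = 7 for the blank.
The known cells in column 2 total 78, leaving 77 − 78 = -1 for the blank.
The known cells in row 1 total 68, leaving 77 − 68 = 9 for the blank.
The known cells in row 7 total 66, leaving 77 − 66 = 11 for the blank.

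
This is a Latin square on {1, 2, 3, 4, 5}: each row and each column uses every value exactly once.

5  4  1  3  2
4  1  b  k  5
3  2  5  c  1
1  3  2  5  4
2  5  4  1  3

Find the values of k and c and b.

For row 3, column 4: row 3 already has {1, 2, 3, 5}; that leaves 4.
Cell (2,3): column 3 already has {1, 2, 4, 5} → 3.
Cell (2,4): row 2 already has {1, 3, 4, 5} → 2.

k = 2, c = 4, b = 3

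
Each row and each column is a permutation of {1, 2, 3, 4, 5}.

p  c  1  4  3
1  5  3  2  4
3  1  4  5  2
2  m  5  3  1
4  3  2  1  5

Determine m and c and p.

At (row 4, col 2): row 4 already has {1, 2, 3, 5}, so the value is 4.
Cell (1,2): column 2 already has {1, 3, 4, 5} → 2.
At (row 1, col 1): row 1 already has {1, 2, 3, 4}, so the value is 5.

m = 4, c = 2, p = 5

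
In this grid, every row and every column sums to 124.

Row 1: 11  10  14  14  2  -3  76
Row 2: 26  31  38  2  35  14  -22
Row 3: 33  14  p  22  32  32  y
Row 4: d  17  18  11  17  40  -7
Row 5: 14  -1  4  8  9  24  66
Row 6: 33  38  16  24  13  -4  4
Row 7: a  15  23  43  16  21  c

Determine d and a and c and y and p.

d = 28, a = -21, c = 27, y = -20, p = 11

The known cells in row 4 total 96, leaving 124 − 96 = 28 for the blank.
The known cells in column 1 total 145, leaving 124 − 145 = -21 for the blank.
The known cells in column 3 total 113, leaving 124 − 113 = 11 for the blank.
The known cells in row 3 total 144, leaving 124 − 144 = -20 for the blank.
The known cells in row 7 total 97, leaving 124 − 97 = 27 for the blank.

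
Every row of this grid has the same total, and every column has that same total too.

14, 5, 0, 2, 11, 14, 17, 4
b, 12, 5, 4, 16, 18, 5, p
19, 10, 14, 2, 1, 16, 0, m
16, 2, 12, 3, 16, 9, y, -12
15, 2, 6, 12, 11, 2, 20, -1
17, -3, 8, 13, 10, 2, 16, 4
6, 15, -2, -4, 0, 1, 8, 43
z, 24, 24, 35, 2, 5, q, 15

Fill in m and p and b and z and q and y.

m = 5, p = 9, b = -2, z = -18, q = -20, y = 21

Rows 1 and 5 both sum to 67, so that's the common total.
Row 3: 19 + 10 + 14 + 2 + 1 + 16 + 0 = 62, so its missing entry is 67 − 62 = 5.
Column 8: 4 + 5 − 12 − 1 + 4 + 43 + 15 = 58, so its missing entry is 67 − 58 = 9.
Row 4: 16 + 2 + 12 + 3 + 16 + 9 − 12 = 46, so its missing entry is 67 − 46 = 21.
Column 7: 17 + 5 + 0 + 21 + 20 + 16 + 8 = 87, so its missing entry is 67 − 87 = -20.
Row 8: 24 + 24 + 35 + 2 + 5 − 20 + 15 = 85, so its missing entry is 67 − 85 = -18.
Row 2: 12 + 5 + 4 + 16 + 18 + 5 + 9 = 69, so its missing entry is 67 − 69 = -2.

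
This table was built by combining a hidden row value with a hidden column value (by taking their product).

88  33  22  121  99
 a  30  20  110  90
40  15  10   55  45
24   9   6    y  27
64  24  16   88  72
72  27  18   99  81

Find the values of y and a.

Each row is a constant multiple of every other row — this is a multiplication table with the headers hidden.
Row 4 is 27/99 = 3/11 times row 1, so its entry in column 4 is 121 × 3/11 = 33.
Row 2 is 90/99 = 10/11 times row 1, so its entry in column 1 is 88 × 10/11 = 80.

y = 33, a = 80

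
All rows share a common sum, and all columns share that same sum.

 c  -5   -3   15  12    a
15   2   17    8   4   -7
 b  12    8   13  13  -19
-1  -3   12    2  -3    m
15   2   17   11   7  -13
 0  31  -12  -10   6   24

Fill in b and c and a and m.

b = 12, c = -2, a = 22, m = 32

Rows 2 and 5 both sum to 39, so that's the common total.
Row 3: 12 + 8 + 13 + 13 − 19 = 27, so its missing entry is 39 − 27 = 12.
Row 4: -1 − 3 + 12 + 2 − 3 = 7, so its missing entry is 39 − 7 = 32.
Column 6: -7 − 19 + 32 − 13 + 24 = 17, so its missing entry is 39 − 17 = 22.
Row 1: -5 − 3 + 15 + 12 + 22 = 41, so its missing entry is 39 − 41 = -2.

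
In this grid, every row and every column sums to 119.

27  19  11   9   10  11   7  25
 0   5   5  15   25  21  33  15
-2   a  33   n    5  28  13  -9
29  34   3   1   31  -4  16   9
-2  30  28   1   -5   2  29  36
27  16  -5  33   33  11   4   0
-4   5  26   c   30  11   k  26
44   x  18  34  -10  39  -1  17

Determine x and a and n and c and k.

The known cells in row 8 total 141, leaving 119 − 141 = -22 for the blank.
The known cells in column 2 total 87, leaving 119 − 87 = 32 for the blank.
The known cells in row 3 total 100, leaving 119 − 100 = 19 for the blank.
The known cells in column 7 total 101, leaving 119 − 101 = 18 for the blank.
The known cells in row 7 total 112, leaving 119 − 112 = 7 for the blank.

x = -22, a = 32, n = 19, c = 7, k = 18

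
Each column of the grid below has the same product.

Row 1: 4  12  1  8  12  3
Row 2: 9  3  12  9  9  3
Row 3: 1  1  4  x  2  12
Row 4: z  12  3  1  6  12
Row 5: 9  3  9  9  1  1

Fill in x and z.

x = 2, z = 4

Columns 3 and 5 each multiply to 1296, so every column has product 1296.
Column 4: 8×9×1×9 = 648, so the missing entry is 1296 ÷ 648 = 2.
Column 1: 4×9×1×9 = 324, so the missing entry is 1296 ÷ 324 = 4.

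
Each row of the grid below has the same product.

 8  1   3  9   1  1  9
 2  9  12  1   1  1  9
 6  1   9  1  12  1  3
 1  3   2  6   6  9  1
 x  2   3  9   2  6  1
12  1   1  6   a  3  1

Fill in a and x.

Rows 1 and 3 each multiply to 1944, so every row has product 1944.
Row 6: 12×1×1×6×3×1 = 216, so the missing entry is 1944 ÷ 216 = 9.
Row 5: 2×3×9×2×6×1 = 648, so the missing entry is 1944 ÷ 648 = 3.

a = 9, x = 3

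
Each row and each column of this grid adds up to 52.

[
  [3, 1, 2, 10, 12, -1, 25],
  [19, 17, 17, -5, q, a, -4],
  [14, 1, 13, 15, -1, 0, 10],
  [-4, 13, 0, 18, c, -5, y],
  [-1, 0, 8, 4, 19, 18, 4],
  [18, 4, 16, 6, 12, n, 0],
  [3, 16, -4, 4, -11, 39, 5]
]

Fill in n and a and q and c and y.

Row 6: 18 + 4 + 16 + 6 + 12 + 0 = 56, so its missing entry is 52 − 56 = -4.
Column 6: -1 + 0 − 5 + 18 − 4 + 39 = 47, so its missing entry is 52 − 47 = 5.
Row 2: 19 + 17 + 17 − 5 + 5 − 4 = 49, so its missing entry is 52 − 49 = 3.
Column 5: 12 + 3 − 1 + 19 + 12 − 11 = 34, so its missing entry is 52 − 34 = 18.
Row 4: -4 + 13 + 0 + 18 + 18 − 5 = 40, so its missing entry is 52 − 40 = 12.

n = -4, a = 5, q = 3, c = 18, y = 12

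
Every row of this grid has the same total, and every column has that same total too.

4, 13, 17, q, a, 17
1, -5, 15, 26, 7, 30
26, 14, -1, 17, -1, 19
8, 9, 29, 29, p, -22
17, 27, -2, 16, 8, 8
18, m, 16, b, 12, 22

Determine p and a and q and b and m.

Rows 2 and 3 both sum to 74, so that's the common total.
Row 4 has 8 + 9 + 29 + 29 − 22 = 53; the blank must be 74 − 53 = 21.
Column 5 has 7 − 1 + 21 + 8 + 12 = 47; the blank must be 74 − 47 = 27.
Row 1 has 4 + 13 + 17 + 27 + 17 = 78; the blank must be 74 − 78 = -4.
Column 2 has 13 − 5 + 14 + 9 + 27 = 58; the blank must be 74 − 58 = 16.
Row 6 has 18 + 16 + 16 + 12 + 22 = 84; the blank must be 74 − 84 = -10.

p = 21, a = 27, q = -4, b = -10, m = 16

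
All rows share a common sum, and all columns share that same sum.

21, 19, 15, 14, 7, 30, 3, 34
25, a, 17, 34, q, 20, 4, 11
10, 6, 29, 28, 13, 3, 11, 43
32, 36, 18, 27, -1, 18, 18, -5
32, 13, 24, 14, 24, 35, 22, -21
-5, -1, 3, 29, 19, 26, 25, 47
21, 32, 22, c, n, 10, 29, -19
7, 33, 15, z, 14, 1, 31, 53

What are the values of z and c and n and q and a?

Rows 1 and 3 both sum to 143, so that's the common total.
Column 2 has 19 + 6 + 36 + 13 − 1 + 32 + 33 = 138; the blank must be 143 − 138 = 5.
Row 2 has 25 + 5 + 17 + 34 + 20 + 4 + 11 = 116; the blank must be 143 − 116 = 27.
Column 5 has 7 + 27 + 13 − 1 + 24 + 19 + 14 = 103; the blank must be 143 − 103 = 40.
Row 8 has 7 + 33 + 15 + 14 + 1 + 31 + 53 = 154; the blank must be 143 − 154 = -11.
Row 7 has 21 + 32 + 22 + 40 + 10 + 29 − 19 = 135; the blank must be 143 − 135 = 8.

z = -11, c = 8, n = 40, q = 27, a = 5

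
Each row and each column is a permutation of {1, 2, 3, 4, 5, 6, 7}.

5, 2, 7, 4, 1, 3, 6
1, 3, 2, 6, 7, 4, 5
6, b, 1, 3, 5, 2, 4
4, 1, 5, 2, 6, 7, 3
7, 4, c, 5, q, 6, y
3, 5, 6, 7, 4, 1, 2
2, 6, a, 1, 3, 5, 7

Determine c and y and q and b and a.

c = 3, y = 1, q = 2, b = 7, a = 4

At (row 5, col 5): column 5 already has {1, 3, 4, 5, 6, 7}, so the value is 2.
Cell (7,3): row 7 already has {1, 2, 3, 5, 6, 7} → 4.
For row 3, column 2: row 3 already has {1, 2, 3, 4, 5, 6}; that leaves 7.
Cell (5,7): column 7 already has {2, 3, 4, 5, 6, 7} → 1.
At (row 5, col 3): row 5 already has {1, 2, 4, 5, 6, 7}, so the value is 3.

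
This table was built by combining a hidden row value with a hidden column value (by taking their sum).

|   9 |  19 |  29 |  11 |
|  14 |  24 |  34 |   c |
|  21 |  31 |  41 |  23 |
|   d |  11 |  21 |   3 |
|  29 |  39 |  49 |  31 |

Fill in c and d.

The difference between any two rows is the same in every column — this is an addition table with the headers hidden.
Row 2 minus row 1 is 34 − 29 = 5, so its entry in column 4 is 11 + 5 = 16.
Row 4 minus row 1 is 21 − 29 = -8, so its entry in column 1 is 9 + (-8) = 1.

c = 16, d = 1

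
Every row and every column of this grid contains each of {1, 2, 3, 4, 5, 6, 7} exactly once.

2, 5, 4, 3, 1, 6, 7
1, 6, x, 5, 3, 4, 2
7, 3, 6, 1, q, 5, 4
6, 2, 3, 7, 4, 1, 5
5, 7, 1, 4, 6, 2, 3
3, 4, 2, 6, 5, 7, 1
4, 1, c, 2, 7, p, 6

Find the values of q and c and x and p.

At (row 3, col 5): row 3 already has {1, 3, 4, 5, 6, 7}, so the value is 2.
For row 2, column 3: row 2 already has {1, 2, 3, 4, 5, 6}; that leaves 7.
For row 7, column 3: column 3 already has {1, 2, 3, 4, 6, 7}; that leaves 5.
For row 7, column 6: row 7 already has {1, 2, 4, 5, 6, 7}; that leaves 3.

q = 2, c = 5, x = 7, p = 3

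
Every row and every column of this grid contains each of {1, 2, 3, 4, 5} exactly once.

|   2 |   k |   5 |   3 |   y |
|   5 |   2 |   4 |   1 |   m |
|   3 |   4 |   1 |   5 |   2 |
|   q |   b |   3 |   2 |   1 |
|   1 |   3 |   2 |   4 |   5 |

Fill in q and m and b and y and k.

q = 4, m = 3, b = 5, y = 4, k = 1

Cell (2,5): row 2 already has {1, 2, 4, 5} → 3.
At (row 1, col 5): column 5 already has {1, 2, 3, 5}, so the value is 4.
Cell (1,2): row 1 already has {2, 3, 4, 5} → 1.
Cell (4,2): column 2 already has {1, 2, 3, 4} → 5.
Cell (4,1): row 4 already has {1, 2, 3, 5} → 4.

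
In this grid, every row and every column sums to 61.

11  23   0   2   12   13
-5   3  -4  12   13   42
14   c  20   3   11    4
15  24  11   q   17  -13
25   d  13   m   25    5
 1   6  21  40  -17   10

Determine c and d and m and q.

Row 4: 15 + 24 + 11 + 17 − 13 = 54, so its missing entry is 61 − 54 = 7.
Row 3: 14 + 20 + 3 + 11 + 4 = 52, so its missing entry is 61 − 52 = 9.
Column 2: 23 + 3 + 9 + 24 + 6 = 65, so its missing entry is 61 − 65 = -4.
Row 5: 25 − 4 + 13 + 25 + 5 = 64, so its missing entry is 61 − 64 = -3.

c = 9, d = -4, m = -3, q = 7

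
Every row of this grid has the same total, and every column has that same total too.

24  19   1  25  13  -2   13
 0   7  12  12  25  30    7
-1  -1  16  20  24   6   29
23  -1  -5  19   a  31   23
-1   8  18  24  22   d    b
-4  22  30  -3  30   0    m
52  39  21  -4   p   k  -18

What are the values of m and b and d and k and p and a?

Rows 1 and 2 both sum to 93, so that's the common total.
Row 4 has 23 − 1 − 5 + 19 + 31 + 23 = 90; the blank must be 93 − 90 = 3.
Column 5 has 13 + 25 + 24 + 3 + 22 + 30 = 117; the blank must be 93 − 117 = -24.
Row 7 has 52 + 39 + 21 − 4 − 24 − 18 = 66; the blank must be 93 − 66 = 27.
Column 6 has -2 + 30 + 6 + 31 + 0 + 27 = 92; the blank must be 93 − 92 = 1.
Row 5 has -1 + 8 + 18 + 24 + 22 + 1 = 72; the blank must be 93 − 72 = 21.
Row 6 has -4 + 22 + 30 − 3 + 30 + 0 = 75; the blank must be 93 − 75 = 18.

m = 18, b = 21, d = 1, k = 27, p = -24, a = 3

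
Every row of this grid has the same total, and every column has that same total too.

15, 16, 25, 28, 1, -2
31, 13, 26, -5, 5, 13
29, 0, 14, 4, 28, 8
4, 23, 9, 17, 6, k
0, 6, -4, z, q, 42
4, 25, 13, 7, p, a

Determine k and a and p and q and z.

k = 24, a = -2, p = 36, q = 7, z = 32

Rows 1 and 2 both sum to 83, so that's the common total.
The known cells in column 4 total 51, leaving 83 − 51 = 32 for the blank.
The known cells in row 5 total 76, leaving 83 − 76 = 7 for the blank.
The known cells in column 5 total 47, leaving 83 − 47 = 36 for the blank.
The known cells in row 6 total 85, leaving 83 − 85 = -2 for the blank.
The known cells in row 4 total 59, leaving 83 − 59 = 24 for the blank.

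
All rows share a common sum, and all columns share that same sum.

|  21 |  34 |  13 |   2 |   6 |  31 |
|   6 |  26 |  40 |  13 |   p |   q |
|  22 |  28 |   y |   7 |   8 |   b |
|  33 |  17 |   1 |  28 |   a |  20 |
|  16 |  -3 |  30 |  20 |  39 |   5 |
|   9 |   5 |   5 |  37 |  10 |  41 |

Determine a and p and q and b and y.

a = 8, p = 36, q = -14, b = 24, y = 18

Rows 1 and 5 both sum to 107, so that's the common total.
Row 4: 33 + 17 + 1 + 28 + 20 = 99, so its missing entry is 107 − 99 = 8.
Column 5: 6 + 8 + 8 + 39 + 10 = 71, so its missing entry is 107 − 71 = 36.
Row 2: 6 + 26 + 40 + 13 + 36 = 121, so its missing entry is 107 − 121 = -14.
Column 3: 13 + 40 + 1 + 30 + 5 = 89, so its missing entry is 107 − 89 = 18.
Row 3: 22 + 28 + 18 + 7 + 8 = 83, so its missing entry is 107 − 83 = 24.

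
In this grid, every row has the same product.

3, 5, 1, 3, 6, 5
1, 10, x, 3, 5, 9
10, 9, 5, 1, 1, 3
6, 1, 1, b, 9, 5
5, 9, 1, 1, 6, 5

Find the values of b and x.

Rows 1 and 5 each multiply to 1350, so every row has product 1350.
Row 4: 6×1×1×9×5 = 270, so the missing entry is 1350 ÷ 270 = 5.
Row 2: 1×10×3×5×9 = 1350, so the missing entry is 1350 ÷ 1350 = 1.

b = 5, x = 1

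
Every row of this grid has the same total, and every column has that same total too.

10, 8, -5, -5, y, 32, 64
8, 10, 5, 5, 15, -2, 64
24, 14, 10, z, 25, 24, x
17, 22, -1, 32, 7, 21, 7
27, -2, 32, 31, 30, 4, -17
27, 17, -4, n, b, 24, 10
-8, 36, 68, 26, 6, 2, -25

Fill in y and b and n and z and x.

Rows 2 and 4 both sum to 105, so that's the common total.
Row 1 has 10 + 8 − 5 − 5 + 32 + 64 = 104; the blank must be 105 − 104 = 1.
Column 5 has 1 + 15 + 25 + 7 + 30 + 6 = 84; the blank must be 105 − 84 = 21.
Column 7 has 64 + 64 + 7 − 17 + 10 − 25 = 103; the blank must be 105 − 103 = 2.
Row 3 has 24 + 14 + 10 + 25 + 24 + 2 = 99; the blank must be 105 − 99 = 6.
Row 6 has 27 + 17 − 4 + 21 + 24 + 10 = 95; the blank must be 105 − 95 = 10.

y = 1, b = 21, n = 10, z = 6, x = 2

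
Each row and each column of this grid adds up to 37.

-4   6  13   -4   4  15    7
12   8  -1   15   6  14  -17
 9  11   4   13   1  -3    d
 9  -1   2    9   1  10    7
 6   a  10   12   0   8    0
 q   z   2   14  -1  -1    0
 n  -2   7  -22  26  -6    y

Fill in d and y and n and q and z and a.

The known cells in row 3 total 35, leaving 37 − 35 = 2 for the blank.
The known cells in column 7 total -1, leaving 37 − (-1) = 38 for the blank.
The known cells in row 7 total 41, leaving 37 − 41 = -4 for the blank.
The known cells in column 1 total 28, leaving 37 − 28 = 9 for the blank.
The known cells in row 6 total 23, leaving 37 − 23 = 14 for the blank.
The known cells in row 5 total 36, leaving 37 − 36 = 1 for the blank.

d = 2, y = 38, n = -4, q = 9, z = 14, a = 1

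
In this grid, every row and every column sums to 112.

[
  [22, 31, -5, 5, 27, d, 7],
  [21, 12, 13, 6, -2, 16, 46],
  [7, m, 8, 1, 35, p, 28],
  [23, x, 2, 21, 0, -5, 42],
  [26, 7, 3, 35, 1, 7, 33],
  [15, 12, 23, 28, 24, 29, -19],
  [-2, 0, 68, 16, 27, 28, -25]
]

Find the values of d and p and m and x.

Row 4: 23 + 2 + 21 + 0 − 5 + 42 = 83, so its missing entry is 112 − 83 = 29.
Column 2: 31 + 12 + 29 + 7 + 12 + 0 = 91, so its missing entry is 112 − 91 = 21.
Row 3: 7 + 21 + 8 + 1 + 35 + 28 = 100, so its missing entry is 112 − 100 = 12.
Row 1: 22 + 31 − 5 + 5 + 27 + 7 = 87, so its missing entry is 112 − 87 = 25.

d = 25, p = 12, m = 21, x = 29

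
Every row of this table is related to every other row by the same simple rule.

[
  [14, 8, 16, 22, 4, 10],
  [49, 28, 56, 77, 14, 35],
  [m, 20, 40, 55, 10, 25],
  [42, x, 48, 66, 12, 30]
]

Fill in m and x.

Each row is a constant multiple of every other row — this is a multiplication table with the headers hidden.
Row 3 is 40/16 = 5/2 times row 1, so its entry in column 1 is 14 × 5/2 = 35.
Row 4 is 48/16 = 3/1 times row 1, so its entry in column 2 is 8 × 3/1 = 24.

m = 35, x = 24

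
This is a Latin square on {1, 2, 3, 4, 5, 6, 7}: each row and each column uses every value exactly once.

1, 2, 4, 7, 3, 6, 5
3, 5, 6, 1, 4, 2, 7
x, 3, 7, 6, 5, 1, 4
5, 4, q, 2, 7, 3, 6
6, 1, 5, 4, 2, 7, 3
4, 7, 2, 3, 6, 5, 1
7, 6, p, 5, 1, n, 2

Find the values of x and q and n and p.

For row 3, column 1: row 3 already has {1, 3, 4, 5, 6, 7}; that leaves 2.
At (row 4, col 3): row 4 already has {2, 3, 4, 5, 6, 7}, so the value is 1.
Cell (7,3): column 3 already has {1, 2, 4, 5, 6, 7} → 3.
For row 7, column 6: row 7 already has {1, 2, 3, 5, 6, 7}; that leaves 4.

x = 2, q = 1, n = 4, p = 3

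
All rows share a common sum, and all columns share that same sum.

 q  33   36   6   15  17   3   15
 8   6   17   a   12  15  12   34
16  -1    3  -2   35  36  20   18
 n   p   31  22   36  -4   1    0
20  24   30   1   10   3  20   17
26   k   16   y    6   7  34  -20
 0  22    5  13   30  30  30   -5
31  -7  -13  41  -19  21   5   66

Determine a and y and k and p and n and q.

a = 21, y = 23, k = 33, p = 15, n = 24, q = 0

Rows 3 and 5 both sum to 125, so that's the common total.
Row 1 has 33 + 36 + 6 + 15 + 17 + 3 + 15 = 125; the blank must be 125 − 125 = 0.
Column 1 has 0 + 8 + 16 + 20 + 26 + 0 + 31 = 101; the blank must be 125 − 101 = 24.
Row 4 has 24 + 31 + 22 + 36 − 4 + 1 + 0 = 110; the blank must be 125 − 110 = 15.
Column 2 has 33 + 6 − 1 + 15 + 24 + 22 − 7 = 92; the blank must be 125 − 92 = 33.
Row 6 has 26 + 33 + 16 + 6 + 7 + 34 − 20 = 102; the blank must be 125 − 102 = 23.
Row 2 has 8 + 6 + 17 + 12 + 15 + 12 + 34 = 104; the blank must be 125 − 104 = 21.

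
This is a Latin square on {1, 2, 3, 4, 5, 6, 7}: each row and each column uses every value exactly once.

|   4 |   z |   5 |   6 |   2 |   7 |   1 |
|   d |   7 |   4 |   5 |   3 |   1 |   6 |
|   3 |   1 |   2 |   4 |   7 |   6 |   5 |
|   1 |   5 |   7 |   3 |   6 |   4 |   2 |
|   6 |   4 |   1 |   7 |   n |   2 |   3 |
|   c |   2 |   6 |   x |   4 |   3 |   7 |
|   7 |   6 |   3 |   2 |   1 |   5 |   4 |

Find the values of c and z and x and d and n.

Cell (5,5): row 5 already has {1, 2, 3, 4, 6, 7} → 5.
At (row 1, col 2): row 1 already has {1, 2, 4, 5, 6, 7}, so the value is 3.
For row 6, column 4: column 4 already has {2, 3, 4, 5, 6, 7}; that leaves 1.
Cell (6,1): row 6 already has {1, 2, 3, 4, 6, 7} → 5.
At (row 2, col 1): row 2 already has {1, 3, 4, 5, 6, 7}, so the value is 2.

c = 5, z = 3, x = 1, d = 2, n = 5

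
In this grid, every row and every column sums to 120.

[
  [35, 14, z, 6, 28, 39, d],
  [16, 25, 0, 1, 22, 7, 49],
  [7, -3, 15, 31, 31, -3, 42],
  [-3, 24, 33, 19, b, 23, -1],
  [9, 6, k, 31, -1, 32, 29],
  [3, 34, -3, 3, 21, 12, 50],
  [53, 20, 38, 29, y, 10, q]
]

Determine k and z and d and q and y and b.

The known cells in row 4 total 95, leaving 120 − 95 = 25 for the blank.
The known cells in column 5 total 126, leaving 120 − 126 = -6 for the blank.
The known cells in row 5 total 106, leaving 120 − 106 = 14 for the blank.
The known cells in column 3 total 97, leaving 120 − 97 = 23 for the blank.
The known cells in row 1 total 145, leaving 120 − 145 = -25 for the blank.
The known cells in row 7 total 144, leaving 120 − 144 = -24 for the blank.

k = 14, z = 23, d = -25, q = -24, y = -6, b = 25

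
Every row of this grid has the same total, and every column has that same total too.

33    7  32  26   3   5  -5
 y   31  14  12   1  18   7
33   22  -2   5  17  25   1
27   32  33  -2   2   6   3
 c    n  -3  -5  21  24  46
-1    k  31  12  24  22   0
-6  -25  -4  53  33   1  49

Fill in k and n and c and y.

k = 13, n = 21, c = -3, y = 18

Rows 1 and 3 both sum to 101, so that's the common total.
Row 2: 31 + 14 + 12 + 1 + 18 + 7 = 83, so its missing entry is 101 − 83 = 18.
Column 1: 33 + 18 + 33 + 27 − 1 − 6 = 104, so its missing entry is 101 − 104 = -3.
Row 5: -3 − 3 − 5 + 21 + 24 + 46 = 80, so its missing entry is 101 − 80 = 21.
Row 6: -1 + 31 + 12 + 24 + 22 + 0 = 88, so its missing entry is 101 − 88 = 13.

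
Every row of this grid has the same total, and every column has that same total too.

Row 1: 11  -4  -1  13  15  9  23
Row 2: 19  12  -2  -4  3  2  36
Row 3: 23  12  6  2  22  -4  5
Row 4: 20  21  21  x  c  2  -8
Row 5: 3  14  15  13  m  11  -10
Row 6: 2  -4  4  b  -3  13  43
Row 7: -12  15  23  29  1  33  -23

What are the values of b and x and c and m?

Rows 1 and 2 both sum to 66, so that's the common total.
The known cells in row 6 total 55, leaving 66 − 55 = 11 for the blank.
The known cells in column 4 total 64, leaving 66 − 64 = 2 for the blank.
The known cells in row 4 total 58, leaving 66 − 58 = 8 for the blank.
The known cells in row 5 total 46, leaving 66 − 46 = 20 for the blank.

b = 11, x = 2, c = 8, m = 20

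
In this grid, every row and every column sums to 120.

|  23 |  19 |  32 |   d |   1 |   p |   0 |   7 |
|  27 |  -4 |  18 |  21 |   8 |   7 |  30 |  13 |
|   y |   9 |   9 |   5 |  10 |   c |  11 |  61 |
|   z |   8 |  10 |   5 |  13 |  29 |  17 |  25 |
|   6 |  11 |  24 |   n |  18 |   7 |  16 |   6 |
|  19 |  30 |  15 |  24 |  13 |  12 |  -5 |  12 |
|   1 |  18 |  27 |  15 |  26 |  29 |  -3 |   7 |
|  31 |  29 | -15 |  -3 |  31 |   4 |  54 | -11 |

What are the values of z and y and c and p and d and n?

z = 13, y = 0, c = 15, p = 17, d = 21, n = 32

The known cells in row 5 total 88, leaving 120 − 88 = 32 for the blank.
The known cells in column 4 total 99, leaving 120 − 99 = 21 for the blank.
The known cells in row 4 total 107, leaving 120 − 107 = 13 for the blank.
The known cells in column 1 total 120, leaving 120 − 120 = 0 for the blank.
The known cells in row 1 total 103, leaving 120 − 103 = 17 for the blank.
The known cells in row 3 total 105, leaving 120 − 105 = 15 for the blank.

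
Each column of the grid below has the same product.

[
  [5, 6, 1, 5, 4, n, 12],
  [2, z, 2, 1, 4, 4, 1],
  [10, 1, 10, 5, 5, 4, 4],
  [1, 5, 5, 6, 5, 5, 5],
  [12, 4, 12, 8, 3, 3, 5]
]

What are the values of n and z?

n = 5, z = 10

Columns 5 and 7 each multiply to 1200, so every column has product 1200.
Column 6: 4×4×5×3 = 240, so the missing entry is 1200 ÷ 240 = 5.
Column 2: 6×1×5×4 = 120, so the missing entry is 1200 ÷ 120 = 10.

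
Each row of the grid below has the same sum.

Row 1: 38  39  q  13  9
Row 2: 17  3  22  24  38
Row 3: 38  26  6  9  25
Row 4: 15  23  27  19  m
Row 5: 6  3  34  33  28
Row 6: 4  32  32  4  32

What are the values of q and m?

q = 5, m = 20

The complete rows each total 104.
Row 1 is missing 104 − 99 = 5 (since 38 + 39 + 13 + 9 = 99).
Row 4 is missing 104 − 84 = 20 (since 15 + 23 + 27 + 19 = 84).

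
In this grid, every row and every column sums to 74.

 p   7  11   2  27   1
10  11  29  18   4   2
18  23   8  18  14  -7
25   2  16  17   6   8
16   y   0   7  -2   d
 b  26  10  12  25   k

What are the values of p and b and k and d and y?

p = 26, b = -21, k = 22, d = 48, y = 5

Row 1: 7 + 11 + 2 + 27 + 1 = 48, so its missing entry is 74 − 48 = 26.
Column 1: 26 + 10 + 18 + 25 + 16 = 95, so its missing entry is 74 − 95 = -21.
Row 6: -21 + 26 + 10 + 12 + 25 = 52, so its missing entry is 74 − 52 = 22.
Column 6: 1 + 2 − 7 + 8 + 22 = 26, so its missing entry is 74 − 26 = 48.
Row 5: 16 + 0 + 7 − 2 + 48 = 69, so its missing entry is 74 − 69 = 5.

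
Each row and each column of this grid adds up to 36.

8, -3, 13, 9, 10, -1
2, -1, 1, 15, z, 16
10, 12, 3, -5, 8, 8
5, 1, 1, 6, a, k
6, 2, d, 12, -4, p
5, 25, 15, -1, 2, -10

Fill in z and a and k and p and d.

Column 3: 13 + 1 + 3 + 1 + 15 = 33, so its missing entry is 36 − 33 = 3.
Row 2: 2 − 1 + 1 + 15 + 16 = 33, so its missing entry is 36 − 33 = 3.
Column 5: 10 + 3 + 8 − 4 + 2 = 19, so its missing entry is 36 − 19 = 17.
Row 5: 6 + 2 + 3 + 12 − 4 = 19, so its missing entry is 36 − 19 = 17.
Row 4: 5 + 1 + 1 + 6 + 17 = 30, so its missing entry is 36 − 30 = 6.

z = 3, a = 17, k = 6, p = 17, d = 3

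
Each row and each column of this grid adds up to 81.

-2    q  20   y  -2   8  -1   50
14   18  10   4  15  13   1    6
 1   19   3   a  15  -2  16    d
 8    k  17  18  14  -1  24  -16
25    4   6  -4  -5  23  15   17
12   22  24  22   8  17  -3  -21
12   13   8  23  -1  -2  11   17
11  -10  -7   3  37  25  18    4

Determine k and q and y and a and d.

k = 17, q = -2, y = 10, a = 5, d = 24

Column 8 has 50 + 6 − 16 + 17 − 21 + 17 + 4 = 57; the blank must be 81 − 57 = 24.
Row 4 has 8 + 17 + 18 + 14 − 1 + 24 − 16 = 64; the blank must be 81 − 64 = 17.
Column 2 has 18 + 19 + 17 + 4 + 22 + 13 − 10 = 83; the blank must be 81 − 83 = -2.
Row 1 has -2 − 2 + 20 − 2 + 8 − 1 + 50 = 71; the blank must be 81 − 71 = 10.
Row 3 has 1 + 19 + 3 + 15 − 2 + 16 + 24 = 76; the blank must be 81 − 76 = 5.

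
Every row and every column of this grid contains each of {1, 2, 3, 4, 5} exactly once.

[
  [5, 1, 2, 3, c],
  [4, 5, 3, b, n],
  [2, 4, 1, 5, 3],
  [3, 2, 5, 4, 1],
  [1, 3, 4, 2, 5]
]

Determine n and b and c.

n = 2, b = 1, c = 4

Cell (2,4): column 4 already has {2, 3, 4, 5} → 1.
For row 2, column 5: row 2 already has {1, 3, 4, 5}; that leaves 2.
Cell (1,5): row 1 already has {1, 2, 3, 5} → 4.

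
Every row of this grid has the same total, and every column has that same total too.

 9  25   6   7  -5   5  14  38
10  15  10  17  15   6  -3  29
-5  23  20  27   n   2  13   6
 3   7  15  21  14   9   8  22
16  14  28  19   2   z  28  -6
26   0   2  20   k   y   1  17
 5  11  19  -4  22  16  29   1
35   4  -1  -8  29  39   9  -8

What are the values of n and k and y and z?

Rows 1 and 2 both sum to 99, so that's the common total.
Row 5 has 16 + 14 + 28 + 19 + 2 + 28 − 6 = 101; the blank must be 99 − 101 = -2.
Row 3 has -5 + 23 + 20 + 27 + 2 + 13 + 6 = 86; the blank must be 99 − 86 = 13.
Column 5 has -5 + 15 + 13 + 14 + 2 + 22 + 29 = 90; the blank must be 99 − 90 = 9.
Row 6 has 26 + 0 + 2 + 20 + 9 + 1 + 17 = 75; the blank must be 99 − 75 = 24.

n = 13, k = 9, y = 24, z = -2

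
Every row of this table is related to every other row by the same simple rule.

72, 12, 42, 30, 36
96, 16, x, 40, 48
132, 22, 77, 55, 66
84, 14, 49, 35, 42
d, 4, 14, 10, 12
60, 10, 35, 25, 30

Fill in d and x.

d = 24, x = 56

Each row is a constant multiple of every other row — this is a multiplication table with the headers hidden.
Row 5 is 12/36 = 1/3 times row 1, so its entry in column 1 is 72 × 1/3 = 24.
Row 2 is 48/36 = 4/3 times row 1, so its entry in column 3 is 42 × 4/3 = 56.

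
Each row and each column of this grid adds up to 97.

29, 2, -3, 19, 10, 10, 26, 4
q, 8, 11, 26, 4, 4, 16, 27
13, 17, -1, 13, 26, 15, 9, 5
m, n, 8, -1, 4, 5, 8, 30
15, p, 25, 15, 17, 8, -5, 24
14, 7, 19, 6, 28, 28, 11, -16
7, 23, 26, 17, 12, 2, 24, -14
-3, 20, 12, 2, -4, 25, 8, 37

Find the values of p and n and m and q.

Row 2: 8 + 11 + 26 + 4 + 4 + 16 + 27 = 96, so its missing entry is 97 − 96 = 1.
Row 5: 15 + 25 + 15 + 17 + 8 − 5 + 24 = 99, so its missing entry is 97 − 99 = -2.
Column 2: 2 + 8 + 17 − 2 + 7 + 23 + 20 = 75, so its missing entry is 97 − 75 = 22.
Row 4: 22 + 8 − 1 + 4 + 5 + 8 + 30 = 76, so its missing entry is 97 − 76 = 21.

p = -2, n = 22, m = 21, q = 1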